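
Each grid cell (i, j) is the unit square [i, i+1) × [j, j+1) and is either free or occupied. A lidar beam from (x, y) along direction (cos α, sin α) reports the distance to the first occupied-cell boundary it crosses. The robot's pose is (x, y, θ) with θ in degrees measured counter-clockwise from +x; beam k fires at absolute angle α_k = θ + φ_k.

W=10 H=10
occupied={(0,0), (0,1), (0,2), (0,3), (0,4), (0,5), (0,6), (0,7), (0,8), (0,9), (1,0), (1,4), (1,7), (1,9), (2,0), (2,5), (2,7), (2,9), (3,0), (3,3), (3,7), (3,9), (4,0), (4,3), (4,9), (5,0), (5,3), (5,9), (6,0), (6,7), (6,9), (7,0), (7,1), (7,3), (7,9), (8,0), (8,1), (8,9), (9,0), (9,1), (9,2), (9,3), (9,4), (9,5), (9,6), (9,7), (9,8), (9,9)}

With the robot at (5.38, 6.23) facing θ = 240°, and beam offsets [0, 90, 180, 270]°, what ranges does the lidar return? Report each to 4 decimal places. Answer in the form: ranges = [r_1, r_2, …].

beam 1: φ=0°, α=240°
  d=(-0.5000,-0.8660)  start (5,6)  tX=0.7600 tY=0.2656  stride 1/|dx|=2.0000 1/|dy|=1.1547
    cross y-line → (5,5), t=0.2656
    cross x-line → (4,5), t=0.7600
    cross y-line → (4,4), t=1.4203
    cross y-line → (4,3), t=2.5750 (wall)
  → r_1 = 2.5750
beam 2: φ=90°, α=330°
  d=(0.8660,-0.5000)  start (5,6)  tX=0.7159 tY=0.4600  stride 1/|dx|=1.1547 1/|dy|=2.0000
    cross y-line → (5,5), t=0.4600
    cross x-line → (6,5), t=0.7159
    cross x-line → (7,5), t=1.8706
    cross y-line → (7,4), t=2.4600
    cross x-line → (8,4), t=3.0253
    cross x-line → (9,4), t=4.1800 (wall)
  → r_2 = 4.1800
beam 3: φ=180°, α=60°
  d=(0.5000,0.8660)  start (5,6)  tX=1.2400 tY=0.8891  stride 1/|dx|=2.0000 1/|dy|=1.1547
    cross y-line → (5,7), t=0.8891
    cross x-line → (6,7), t=1.2400 (wall)
  → r_3 = 1.2400
beam 4: φ=270°, α=150°
  d=(-0.8660,0.5000)  start (5,6)  tX=0.4388 tY=1.5400  stride 1/|dx|=1.1547 1/|dy|=2.0000
    cross x-line → (4,6), t=0.4388
    cross y-line → (4,7), t=1.5400
    cross x-line → (3,7), t=1.5935 (wall)
  → r_4 = 1.5935

ranges = [2.5750, 4.1800, 1.2400, 1.5935]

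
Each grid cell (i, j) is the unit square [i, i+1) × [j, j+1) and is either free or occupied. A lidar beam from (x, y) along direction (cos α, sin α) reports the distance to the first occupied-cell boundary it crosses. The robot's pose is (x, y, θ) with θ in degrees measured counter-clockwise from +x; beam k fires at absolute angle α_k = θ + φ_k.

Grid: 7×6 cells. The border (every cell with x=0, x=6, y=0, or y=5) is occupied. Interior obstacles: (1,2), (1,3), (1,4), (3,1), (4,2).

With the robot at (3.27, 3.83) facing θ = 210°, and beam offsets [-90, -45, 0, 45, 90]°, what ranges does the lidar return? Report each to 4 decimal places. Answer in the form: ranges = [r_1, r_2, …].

ranges = [1.3510, 1.3148, 1.4665, 2.9298, 1.4600]

beam 1: φ=-90°, α=120°
  d=(-0.5000,0.8660)  start (3,3)  tX=0.5400 tY=0.1963  stride 1/|dx|=2.0000 1/|dy|=1.1547
    cross y-line → (3,4), t=0.1963
    cross x-line → (2,4), t=0.5400
    cross y-line → (2,5), t=1.3510 (wall)
  → r_1 = 1.3510
beam 2: φ=-45°, α=165°
  d=(-0.9659,0.2588)  start (3,3)  tX=0.2795 tY=0.6568  stride 1/|dx|=1.0353 1/|dy|=3.8637
    cross x-line → (2,3), t=0.2795
    cross y-line → (2,4), t=0.6568
    cross x-line → (1,4), t=1.3148 (wall)
  → r_2 = 1.3148
beam 3: φ=0°, α=210°
  d=(-0.8660,-0.5000)  start (3,3)  tX=0.3118 tY=1.6600  stride 1/|dx|=1.1547 1/|dy|=2.0000
    cross x-line → (2,3), t=0.3118
    cross x-line → (1,3), t=1.4665 (wall)
  → r_3 = 1.4665
beam 4: φ=45°, α=255°
  d=(-0.2588,-0.9659)  start (3,3)  tX=1.0432 tY=0.8593  stride 1/|dx|=3.8637 1/|dy|=1.0353
    cross y-line → (3,2), t=0.8593
    cross x-line → (2,2), t=1.0432
    cross y-line → (2,1), t=1.8946
    cross y-line → (2,0), t=2.9298 (wall)
  → r_4 = 2.9298
beam 5: φ=90°, α=300°
  d=(0.5000,-0.8660)  start (3,3)  tX=1.4600 tY=0.9584  stride 1/|dx|=2.0000 1/|dy|=1.1547
    cross y-line → (3,2), t=0.9584
    cross x-line → (4,2), t=1.4600 (wall)
  → r_5 = 1.4600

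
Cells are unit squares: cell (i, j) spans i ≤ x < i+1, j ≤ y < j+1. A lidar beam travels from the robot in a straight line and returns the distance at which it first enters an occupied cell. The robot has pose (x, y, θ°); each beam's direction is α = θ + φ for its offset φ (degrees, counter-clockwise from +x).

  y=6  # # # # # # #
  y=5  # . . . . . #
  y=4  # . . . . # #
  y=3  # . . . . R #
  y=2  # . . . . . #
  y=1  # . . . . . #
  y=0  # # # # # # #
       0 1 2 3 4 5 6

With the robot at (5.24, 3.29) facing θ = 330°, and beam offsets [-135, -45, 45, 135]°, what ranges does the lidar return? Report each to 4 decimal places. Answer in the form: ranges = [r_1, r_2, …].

ranges = [4.3896, 2.3708, 0.7868, 0.7350]

beam 1: φ=-135°, α=195°
  cosα=-0.9659 sinα=-0.2588 | (5,3) | tMaxX 0.2485 tMaxY 1.1205 | tΔX 1.0353 tΔY 3.8637
    t=0.2485 [x] (4,3)
    t=1.1205 [y] (4,2)
    t=1.2837 [x] (3,2)
    t=2.3190 [x] (2,2)
    t=3.3543 [x] (1,2)
    t=4.3896 [x] (0,2) — stop
  → r_1 = 4.3896
beam 2: φ=-45°, α=285°
  cosα=0.2588 sinα=-0.9659 | (5,3) | tMaxX 2.9364 tMaxY 0.3002 | tΔX 3.8637 tΔY 1.0353
    t=0.3002 [y] (5,2)
    t=1.3355 [y] (5,1)
    t=2.3708 [y] (5,0) — stop
  → r_2 = 2.3708
beam 3: φ=45°, α=15°
  cosα=0.9659 sinα=0.2588 | (5,3) | tMaxX 0.7868 tMaxY 2.7432 | tΔX 1.0353 tΔY 3.8637
    t=0.7868 [x] (6,3) — stop
  → r_3 = 0.7868
beam 4: φ=135°, α=105°
  cosα=-0.2588 sinα=0.9659 | (5,3) | tMaxX 0.9273 tMaxY 0.7350 | tΔX 3.8637 tΔY 1.0353
    t=0.7350 [y] (5,4) — stop
  → r_4 = 0.7350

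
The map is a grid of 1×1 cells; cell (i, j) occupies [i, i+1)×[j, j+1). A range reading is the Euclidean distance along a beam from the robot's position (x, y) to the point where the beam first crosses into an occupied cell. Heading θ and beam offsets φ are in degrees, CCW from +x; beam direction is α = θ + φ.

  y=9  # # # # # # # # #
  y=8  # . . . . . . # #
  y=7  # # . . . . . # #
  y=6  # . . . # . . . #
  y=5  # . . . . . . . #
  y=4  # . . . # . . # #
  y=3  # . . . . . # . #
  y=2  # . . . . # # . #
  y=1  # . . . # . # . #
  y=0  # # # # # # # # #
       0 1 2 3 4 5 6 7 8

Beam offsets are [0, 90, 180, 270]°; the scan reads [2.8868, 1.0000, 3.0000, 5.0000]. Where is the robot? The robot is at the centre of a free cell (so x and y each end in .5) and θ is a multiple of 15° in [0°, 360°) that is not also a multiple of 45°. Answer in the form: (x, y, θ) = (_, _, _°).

Candidates: 45 free-cell centres × 16 headings = 720 poses. Raycast each; keep the one whose scan matches to 4 dp.
  (6.5, 4.5, 210°): beam 1 = 6.3509 ≠ 2.8868 ✗
  (1.5, 2.5, 150°): beam 1 = 0.5774 ≠ 2.8868 ✗
  (6.5, 7.5, 105°): beam 1 = 1.5529 ≠ 2.8868 ✗
  (6.5, 8.5, 345°): beam 1 = 0.5176 ≠ 2.8868 ✗
  …
  (2.5, 6.5, 60°): r_1=2.8868, r_2=1.0000, r_3=3.0000, r_4=5.0000 — all match ✓
Only this pose fits every beam.

(x, y, θ) = (2.5, 6.5, 60°)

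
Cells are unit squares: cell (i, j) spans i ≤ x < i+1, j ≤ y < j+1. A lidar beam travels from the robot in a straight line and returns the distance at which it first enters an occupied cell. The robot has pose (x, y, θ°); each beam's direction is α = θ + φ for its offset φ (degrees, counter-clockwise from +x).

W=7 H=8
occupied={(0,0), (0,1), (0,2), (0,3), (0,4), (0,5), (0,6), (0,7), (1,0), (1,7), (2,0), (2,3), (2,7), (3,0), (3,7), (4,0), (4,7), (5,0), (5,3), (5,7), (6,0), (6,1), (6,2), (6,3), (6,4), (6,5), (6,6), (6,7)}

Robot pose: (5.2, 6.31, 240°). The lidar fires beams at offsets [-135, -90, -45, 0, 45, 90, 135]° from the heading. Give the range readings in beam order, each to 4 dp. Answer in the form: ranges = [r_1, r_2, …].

beam 1: φ=-135°, α=105°
  direction (-0.2588, 0.9659); cell (5,6); t to first gridline: x 0.7727, y 0.7143 (then +3.8637 / +1.0353)
    (5,7) via y @ 0.7143  # hit
  → r_1 = 0.7143
beam 2: φ=-90°, α=150°
  direction (-0.8660, 0.5000); cell (5,6); t to first gridline: x 0.2309, y 1.3800 (then +1.1547 / +2.0000)
    (4,6) via x @ 0.2309
    (4,7) via y @ 1.3800  # hit
  → r_2 = 1.3800
beam 3: φ=-45°, α=195°
  direction (-0.9659, -0.2588); cell (5,6); t to first gridline: x 0.2071, y 1.1977 (then +1.0353 / +3.8637)
    (4,6) via x @ 0.2071
    (4,5) via y @ 1.1977
    (3,5) via x @ 1.2423
    (2,5) via x @ 2.2776
    (1,5) via x @ 3.3129
    (0,5) via x @ 4.3482  # hit
  → r_3 = 4.3482
beam 4: φ=0°, α=240°
  direction (-0.5000, -0.8660); cell (5,6); t to first gridline: x 0.4000, y 0.3580 (then +2.0000 / +1.1547)
    (5,5) via y @ 0.3580
    (4,5) via x @ 0.4000
    (4,4) via y @ 1.5127
    (3,4) via x @ 2.4000
    (3,3) via y @ 2.6674
    (3,2) via y @ 3.8221
    (2,2) via x @ 4.4000
    (2,1) via y @ 4.9768
    (2,0) via y @ 6.1315  # hit
  → r_4 = 6.1315
beam 5: φ=45°, α=285°
  direction (0.2588, -0.9659); cell (5,6); t to first gridline: x 3.0910, y 0.3209 (then +3.8637 / +1.0353)
    (5,5) via y @ 0.3209
    (5,4) via y @ 1.3562
    (5,3) via y @ 2.3915  # hit
  → r_5 = 2.3915
beam 6: φ=90°, α=330°
  direction (0.8660, -0.5000); cell (5,6); t to first gridline: x 0.9238, y 0.6200 (then +1.1547 / +2.0000)
    (5,5) via y @ 0.6200
    (6,5) via x @ 0.9238  # hit
  → r_6 = 0.9238
beam 7: φ=135°, α=15°
  direction (0.9659, 0.2588); cell (5,6); t to first gridline: x 0.8282, y 2.6660 (then +1.0353 / +3.8637)
    (6,6) via x @ 0.8282  # hit
  → r_7 = 0.8282

ranges = [0.7143, 1.3800, 4.3482, 6.1315, 2.3915, 0.9238, 0.8282]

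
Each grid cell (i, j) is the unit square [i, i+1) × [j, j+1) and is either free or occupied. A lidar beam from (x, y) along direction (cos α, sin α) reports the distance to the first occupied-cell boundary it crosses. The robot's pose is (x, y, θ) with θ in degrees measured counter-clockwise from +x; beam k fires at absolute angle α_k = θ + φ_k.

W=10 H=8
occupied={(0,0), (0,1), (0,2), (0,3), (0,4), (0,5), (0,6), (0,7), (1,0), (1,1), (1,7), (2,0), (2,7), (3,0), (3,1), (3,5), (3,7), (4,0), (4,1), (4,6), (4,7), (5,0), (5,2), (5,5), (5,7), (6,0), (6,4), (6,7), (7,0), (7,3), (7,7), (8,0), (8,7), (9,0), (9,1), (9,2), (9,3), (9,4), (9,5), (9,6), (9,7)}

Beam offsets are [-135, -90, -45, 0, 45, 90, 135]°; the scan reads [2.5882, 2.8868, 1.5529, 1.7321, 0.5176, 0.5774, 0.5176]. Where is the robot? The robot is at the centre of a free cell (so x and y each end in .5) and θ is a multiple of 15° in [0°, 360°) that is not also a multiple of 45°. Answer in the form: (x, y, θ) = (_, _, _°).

Candidates: 39 free-cell centres × 16 headings = 624 poses. Raycast each; keep the one whose scan matches to 4 dp.
  (4.5, 3.5, 165°): beam 1 = 1.7321 ≠ 2.5882 ✗
  (6.5, 2.5, 165°): beam 1 = 1.0000 ≠ 2.5882 ✗
  (2.5, 4.5, 255°): beam 1 = 2.8868 ≠ 2.5882 ✗
  …
  (6.5, 5.5, 120°): r_1=2.5882, r_2=2.8868, r_3=1.5529, r_4=1.7321, r_5=0.5176, r_6=0.5774, r_7=0.5176 — all match ✓
No second candidate reproduces the full scan.

(x, y, θ) = (6.5, 5.5, 120°)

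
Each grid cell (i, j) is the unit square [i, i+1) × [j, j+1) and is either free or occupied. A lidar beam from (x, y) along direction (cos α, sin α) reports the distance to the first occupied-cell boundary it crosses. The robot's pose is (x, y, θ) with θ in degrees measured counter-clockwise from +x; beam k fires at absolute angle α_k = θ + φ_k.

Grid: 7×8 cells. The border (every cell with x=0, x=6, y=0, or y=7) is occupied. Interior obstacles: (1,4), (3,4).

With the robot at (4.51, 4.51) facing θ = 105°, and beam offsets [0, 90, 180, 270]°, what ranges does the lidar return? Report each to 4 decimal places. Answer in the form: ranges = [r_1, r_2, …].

ranges = [2.5778, 0.5280, 3.6338, 1.5426]

beam 1: φ=0°, α=105°
  d=(-0.2588,0.9659)  start (4,4)  tX=1.9705 tY=0.5073  stride 1/|dx|=3.8637 1/|dy|=1.0353
    cross y-line → (4,5), t=0.5073
    cross y-line → (4,6), t=1.5426
    cross x-line → (3,6), t=1.9705
    cross y-line → (3,7), t=2.5778 (wall)
  → r_1 = 2.5778
beam 2: φ=90°, α=195°
  d=(-0.9659,-0.2588)  start (4,4)  tX=0.5280 tY=1.9705  stride 1/|dx|=1.0353 1/|dy|=3.8637
    cross x-line → (3,4), t=0.5280 (wall)
  → r_2 = 0.5280
beam 3: φ=180°, α=285°
  d=(0.2588,-0.9659)  start (4,4)  tX=1.8932 tY=0.5280  stride 1/|dx|=3.8637 1/|dy|=1.0353
    cross y-line → (4,3), t=0.5280
    cross y-line → (4,2), t=1.5633
    cross x-line → (5,2), t=1.8932
    cross y-line → (5,1), t=2.5985
    cross y-line → (5,0), t=3.6338 (wall)
  → r_3 = 3.6338
beam 4: φ=270°, α=15°
  d=(0.9659,0.2588)  start (4,4)  tX=0.5073 tY=1.8932  stride 1/|dx|=1.0353 1/|dy|=3.8637
    cross x-line → (5,4), t=0.5073
    cross x-line → (6,4), t=1.5426 (wall)
  → r_4 = 1.5426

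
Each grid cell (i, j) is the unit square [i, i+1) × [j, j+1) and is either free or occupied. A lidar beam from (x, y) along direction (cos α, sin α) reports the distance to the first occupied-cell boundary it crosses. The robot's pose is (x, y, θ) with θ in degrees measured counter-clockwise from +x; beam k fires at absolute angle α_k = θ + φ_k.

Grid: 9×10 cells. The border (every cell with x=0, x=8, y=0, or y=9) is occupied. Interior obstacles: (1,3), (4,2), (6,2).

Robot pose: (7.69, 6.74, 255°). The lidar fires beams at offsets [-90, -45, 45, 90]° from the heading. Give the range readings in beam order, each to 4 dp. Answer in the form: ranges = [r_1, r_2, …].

ranges = [6.9260, 6.5702, 0.6200, 0.3209]

beam 1: φ=-90°, α=165°
  dir = (cos 165°, sin 165°) = (-0.9659, 0.2588); from cell (7,6)
  next x-line at t=0.7143, next y-line at t=1.0046; Δt_x=1.0353, Δt_y=3.8637
    x: enter (6,6) at t=0.7143
    y: enter (6,7) at t=1.0046
    x: enter (5,7) at t=1.7496
    x: enter (4,7) at t=2.7849
    x: enter (3,7) at t=3.8202
    x: enter (2,7) at t=4.8554
    y: enter (2,8) at t=4.8683
    x: enter (1,8) at t=5.8907
    x: enter (0,8) at t=6.9260 ← occupied
  → r_1 = 6.9260
beam 2: φ=-45°, α=210°
  dir = (cos 210°, sin 210°) = (-0.8660, -0.5000); from cell (7,6)
  next x-line at t=0.7967, next y-line at t=1.4800; Δt_x=1.1547, Δt_y=2.0000
    x: enter (6,6) at t=0.7967
    y: enter (6,5) at t=1.4800
    x: enter (5,5) at t=1.9514
    x: enter (4,5) at t=3.1061
    y: enter (4,4) at t=3.4800
    x: enter (3,4) at t=4.2608
    x: enter (2,4) at t=5.4155
    y: enter (2,3) at t=5.4800
    x: enter (1,3) at t=6.5702 ← occupied
  → r_2 = 6.5702
beam 3: φ=45°, α=300°
  dir = (cos 300°, sin 300°) = (0.5000, -0.8660); from cell (7,6)
  next x-line at t=0.6200, next y-line at t=0.8545; Δt_x=2.0000, Δt_y=1.1547
    x: enter (8,6) at t=0.6200 ← occupied
  → r_3 = 0.6200
beam 4: φ=90°, α=345°
  dir = (cos 345°, sin 345°) = (0.9659, -0.2588); from cell (7,6)
  next x-line at t=0.3209, next y-line at t=2.8591; Δt_x=1.0353, Δt_y=3.8637
    x: enter (8,6) at t=0.3209 ← occupied
  → r_4 = 0.3209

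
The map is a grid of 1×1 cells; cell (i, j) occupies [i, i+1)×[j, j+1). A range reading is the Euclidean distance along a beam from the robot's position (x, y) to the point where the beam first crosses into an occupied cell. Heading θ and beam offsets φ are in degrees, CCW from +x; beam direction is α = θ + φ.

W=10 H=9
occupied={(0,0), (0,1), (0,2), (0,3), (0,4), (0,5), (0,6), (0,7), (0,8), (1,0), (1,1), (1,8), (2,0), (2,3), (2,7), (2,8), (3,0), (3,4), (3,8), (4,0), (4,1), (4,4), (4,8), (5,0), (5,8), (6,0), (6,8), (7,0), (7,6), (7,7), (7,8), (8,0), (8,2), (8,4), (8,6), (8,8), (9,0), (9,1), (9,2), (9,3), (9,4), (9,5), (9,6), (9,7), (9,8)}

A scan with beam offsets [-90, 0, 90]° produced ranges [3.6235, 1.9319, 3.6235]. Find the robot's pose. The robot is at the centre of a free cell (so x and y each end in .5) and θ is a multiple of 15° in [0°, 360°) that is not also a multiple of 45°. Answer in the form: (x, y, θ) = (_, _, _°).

Candidates: 45 free-cell centres × 16 headings = 720 poses. Raycast each; keep the one whose scan matches to 4 dp.
  (6.5, 4.5, 210°): beam 1 = 4.0415 ≠ 3.6235 ✗
  (3.5, 7.5, 210°): beam 1 = 0.5774 ≠ 3.6235 ✗
  (6.5, 5.5, 345°): beam 1 = 4.6587 ≠ 3.6235 ✗
  (3.5, 1.5, 75°): beam 1 = 0.5176 ≠ 3.6235 ✗
  (1.5, 2.5, 60°): beam 1 = 2.8868 ≠ 3.6235 ✗
  …
  (5.5, 2.5, 105°): r_1=3.6235, r_2=1.9319, r_3=3.6235 — all match ✓
Only this pose fits every beam.

(x, y, θ) = (5.5, 2.5, 105°)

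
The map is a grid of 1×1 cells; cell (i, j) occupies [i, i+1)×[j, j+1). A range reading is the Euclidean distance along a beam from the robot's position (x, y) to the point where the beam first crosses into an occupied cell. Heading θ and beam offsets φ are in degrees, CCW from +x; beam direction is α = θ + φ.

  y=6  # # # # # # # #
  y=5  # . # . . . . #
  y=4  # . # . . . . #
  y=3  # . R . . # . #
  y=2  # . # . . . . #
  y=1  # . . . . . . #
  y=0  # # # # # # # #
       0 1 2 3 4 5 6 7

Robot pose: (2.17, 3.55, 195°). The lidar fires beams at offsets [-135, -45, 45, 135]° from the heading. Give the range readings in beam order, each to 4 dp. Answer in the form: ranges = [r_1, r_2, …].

ranges = [0.5196, 1.3510, 2.3400, 5.1000]

beam 1: φ=-135°, α=60°
  d=(0.5000,0.8660)  start (2,3)  tX=1.6600 tY=0.5196  stride 1/|dx|=2.0000 1/|dy|=1.1547
    cross y-line → (2,4), t=0.5196 (wall)
  → r_1 = 0.5196
beam 2: φ=-45°, α=150°
  d=(-0.8660,0.5000)  start (2,3)  tX=0.1963 tY=0.9000  stride 1/|dx|=1.1547 1/|dy|=2.0000
    cross x-line → (1,3), t=0.1963
    cross y-line → (1,4), t=0.9000
    cross x-line → (0,4), t=1.3510 (wall)
  → r_2 = 1.3510
beam 3: φ=45°, α=240°
  d=(-0.5000,-0.8660)  start (2,3)  tX=0.3400 tY=0.6351  stride 1/|dx|=2.0000 1/|dy|=1.1547
    cross x-line → (1,3), t=0.3400
    cross y-line → (1,2), t=0.6351
    cross y-line → (1,1), t=1.7898
    cross x-line → (0,1), t=2.3400 (wall)
  → r_3 = 2.3400
beam 4: φ=135°, α=330°
  d=(0.8660,-0.5000)  start (2,3)  tX=0.9584 tY=1.1000  stride 1/|dx|=1.1547 1/|dy|=2.0000
    cross x-line → (3,3), t=0.9584
    cross y-line → (3,2), t=1.1000
    cross x-line → (4,2), t=2.1131
    cross y-line → (4,1), t=3.1000
    cross x-line → (5,1), t=3.2678
    cross x-line → (6,1), t=4.4225
    cross y-line → (6,0), t=5.1000 (wall)
  → r_4 = 5.1000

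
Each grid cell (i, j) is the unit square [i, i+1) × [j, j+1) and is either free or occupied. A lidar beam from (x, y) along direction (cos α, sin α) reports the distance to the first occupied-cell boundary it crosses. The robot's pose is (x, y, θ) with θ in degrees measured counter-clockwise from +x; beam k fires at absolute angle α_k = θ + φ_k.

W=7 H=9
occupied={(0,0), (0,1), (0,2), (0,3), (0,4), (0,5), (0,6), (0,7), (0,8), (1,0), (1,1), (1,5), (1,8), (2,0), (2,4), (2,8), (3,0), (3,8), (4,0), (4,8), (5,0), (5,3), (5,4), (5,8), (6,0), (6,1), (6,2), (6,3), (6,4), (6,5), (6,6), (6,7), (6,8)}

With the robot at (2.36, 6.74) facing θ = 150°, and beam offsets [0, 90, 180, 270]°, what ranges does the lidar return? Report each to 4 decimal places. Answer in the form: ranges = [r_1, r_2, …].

beam 1: φ=0°, α=150°
  cosα=-0.8660 sinα=0.5000 | (2,6) | tMaxX 0.4157 tMaxY 0.5200 | tΔX 1.1547 tΔY 2.0000
    t=0.4157 [x] (1,6)
    t=0.5200 [y] (1,7)
    t=1.5704 [x] (0,7) — stop
  → r_1 = 1.5704
beam 2: φ=90°, α=240°
  cosα=-0.5000 sinα=-0.8660 | (2,6) | tMaxX 0.7200 tMaxY 0.8545 | tΔX 2.0000 tΔY 1.1547
    t=0.7200 [x] (1,6)
    t=0.8545 [y] (1,5) — stop
  → r_2 = 0.8545
beam 3: φ=180°, α=330°
  cosα=0.8660 sinα=-0.5000 | (2,6) | tMaxX 0.7390 tMaxY 1.4800 | tΔX 1.1547 tΔY 2.0000
    t=0.7390 [x] (3,6)
    t=1.4800 [y] (3,5)
    t=1.8937 [x] (4,5)
    t=3.0484 [x] (5,5)
    t=3.4800 [y] (5,4) — stop
  → r_3 = 3.4800
beam 4: φ=270°, α=60°
  cosα=0.5000 sinα=0.8660 | (2,6) | tMaxX 1.2800 tMaxY 0.3002 | tΔX 2.0000 tΔY 1.1547
    t=0.3002 [y] (2,7)
    t=1.2800 [x] (3,7)
    t=1.4549 [y] (3,8) — stop
  → r_4 = 1.4549

ranges = [1.5704, 0.8545, 3.4800, 1.4549]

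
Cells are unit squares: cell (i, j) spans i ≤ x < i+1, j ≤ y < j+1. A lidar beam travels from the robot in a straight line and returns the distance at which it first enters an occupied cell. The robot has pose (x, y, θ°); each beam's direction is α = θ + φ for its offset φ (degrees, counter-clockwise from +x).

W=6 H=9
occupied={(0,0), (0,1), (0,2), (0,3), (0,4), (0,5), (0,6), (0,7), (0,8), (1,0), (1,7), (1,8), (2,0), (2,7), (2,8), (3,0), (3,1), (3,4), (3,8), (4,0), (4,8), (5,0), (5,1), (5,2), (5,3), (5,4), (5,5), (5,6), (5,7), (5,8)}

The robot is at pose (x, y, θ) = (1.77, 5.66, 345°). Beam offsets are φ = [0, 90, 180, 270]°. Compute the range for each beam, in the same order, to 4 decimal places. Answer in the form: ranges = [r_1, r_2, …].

beam 1: φ=0°, α=345°
  dir = (cos 345°, sin 345°) = (0.9659, -0.2588); from cell (1,5)
  next x-line at t=0.2381, next y-line at t=2.5500; Δt_x=1.0353, Δt_y=3.8637
    x: enter (2,5) at t=0.2381
    x: enter (3,5) at t=1.2734
    x: enter (4,5) at t=2.3087
    y: enter (4,4) at t=2.5500
    x: enter (5,4) at t=3.3439 ← occupied
  → r_1 = 3.3439
beam 2: φ=90°, α=75°
  dir = (cos 75°, sin 75°) = (0.2588, 0.9659); from cell (1,5)
  next x-line at t=0.8887, next y-line at t=0.3520; Δt_x=3.8637, Δt_y=1.0353
    y: enter (1,6) at t=0.3520
    x: enter (2,6) at t=0.8887
    y: enter (2,7) at t=1.3873 ← occupied
  → r_2 = 1.3873
beam 3: φ=180°, α=165°
  dir = (cos 165°, sin 165°) = (-0.9659, 0.2588); from cell (1,5)
  next x-line at t=0.7972, next y-line at t=1.3137; Δt_x=1.0353, Δt_y=3.8637
    x: enter (0,5) at t=0.7972 ← occupied
  → r_3 = 0.7972
beam 4: φ=270°, α=255°
  dir = (cos 255°, sin 255°) = (-0.2588, -0.9659); from cell (1,5)
  next x-line at t=2.9751, next y-line at t=0.6833; Δt_x=3.8637, Δt_y=1.0353
    y: enter (1,4) at t=0.6833
    y: enter (1,3) at t=1.7186
    y: enter (1,2) at t=2.7538
    x: enter (0,2) at t=2.9751 ← occupied
  → r_4 = 2.9751

ranges = [3.3439, 1.3873, 0.7972, 2.9751]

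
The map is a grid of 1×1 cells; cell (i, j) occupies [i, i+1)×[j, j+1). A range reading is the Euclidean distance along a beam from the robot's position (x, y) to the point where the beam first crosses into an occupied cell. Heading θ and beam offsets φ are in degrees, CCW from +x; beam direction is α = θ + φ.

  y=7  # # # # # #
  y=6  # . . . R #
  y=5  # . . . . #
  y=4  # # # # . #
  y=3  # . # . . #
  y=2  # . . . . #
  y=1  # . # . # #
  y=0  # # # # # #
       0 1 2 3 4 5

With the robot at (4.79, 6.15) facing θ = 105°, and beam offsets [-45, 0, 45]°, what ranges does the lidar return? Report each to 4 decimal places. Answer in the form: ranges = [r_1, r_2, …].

beam 1: φ=-45°, α=60°
  d=(0.5000,0.8660)  start (4,6)  tX=0.4200 tY=0.9815  stride 1/|dx|=2.0000 1/|dy|=1.1547
    cross x-line → (5,6), t=0.4200 (wall)
  → r_1 = 0.4200
beam 2: φ=0°, α=105°
  d=(-0.2588,0.9659)  start (4,6)  tX=3.0523 tY=0.8800  stride 1/|dx|=3.8637 1/|dy|=1.0353
    cross y-line → (4,7), t=0.8800 (wall)
  → r_2 = 0.8800
beam 3: φ=45°, α=150°
  d=(-0.8660,0.5000)  start (4,6)  tX=0.9122 tY=1.7000  stride 1/|dx|=1.1547 1/|dy|=2.0000
    cross x-line → (3,6), t=0.9122
    cross y-line → (3,7), t=1.7000 (wall)
  → r_3 = 1.7000

ranges = [0.4200, 0.8800, 1.7000]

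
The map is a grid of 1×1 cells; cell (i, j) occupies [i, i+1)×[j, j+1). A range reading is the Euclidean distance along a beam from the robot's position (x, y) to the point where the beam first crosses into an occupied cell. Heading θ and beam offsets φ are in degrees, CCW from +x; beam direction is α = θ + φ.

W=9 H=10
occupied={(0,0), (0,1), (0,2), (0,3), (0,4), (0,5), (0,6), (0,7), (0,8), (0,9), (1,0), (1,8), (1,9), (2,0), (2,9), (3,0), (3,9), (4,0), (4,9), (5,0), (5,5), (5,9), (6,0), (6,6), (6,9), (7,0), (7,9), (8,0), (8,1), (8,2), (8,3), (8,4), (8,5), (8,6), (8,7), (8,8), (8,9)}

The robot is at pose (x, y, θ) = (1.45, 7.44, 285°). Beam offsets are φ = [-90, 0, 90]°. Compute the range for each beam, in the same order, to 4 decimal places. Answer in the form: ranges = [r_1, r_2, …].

beam 1: φ=-90°, α=195°
  direction (-0.9659, -0.2588); cell (1,7); t to first gridline: x 0.4659, y 1.7000 (then +1.0353 / +3.8637)
    (0,7) via x @ 0.4659  # hit
  → r_1 = 0.4659
beam 2: φ=0°, α=285°
  direction (0.2588, -0.9659); cell (1,7); t to first gridline: x 2.1250, y 0.4555 (then +3.8637 / +1.0353)
    (1,6) via y @ 0.4555
    (1,5) via y @ 1.4908
    (2,5) via x @ 2.1250
    (2,4) via y @ 2.5261
    (2,3) via y @ 3.5614
    (2,2) via y @ 4.5966
    (2,1) via y @ 5.6319
    (3,1) via x @ 5.9887
    (3,0) via y @ 6.6672  # hit
  → r_2 = 6.6672
beam 3: φ=90°, α=15°
  direction (0.9659, 0.2588); cell (1,7); t to first gridline: x 0.5694, y 2.1637 (then +1.0353 / +3.8637)
    (2,7) via x @ 0.5694
    (3,7) via x @ 1.6047
    (3,8) via y @ 2.1637
    (4,8) via x @ 2.6400
    (5,8) via x @ 3.6752
    (6,8) via x @ 4.7105
    (7,8) via x @ 5.7458
    (7,9) via y @ 6.0274  # hit
  → r_3 = 6.0274

ranges = [0.4659, 6.6672, 6.0274]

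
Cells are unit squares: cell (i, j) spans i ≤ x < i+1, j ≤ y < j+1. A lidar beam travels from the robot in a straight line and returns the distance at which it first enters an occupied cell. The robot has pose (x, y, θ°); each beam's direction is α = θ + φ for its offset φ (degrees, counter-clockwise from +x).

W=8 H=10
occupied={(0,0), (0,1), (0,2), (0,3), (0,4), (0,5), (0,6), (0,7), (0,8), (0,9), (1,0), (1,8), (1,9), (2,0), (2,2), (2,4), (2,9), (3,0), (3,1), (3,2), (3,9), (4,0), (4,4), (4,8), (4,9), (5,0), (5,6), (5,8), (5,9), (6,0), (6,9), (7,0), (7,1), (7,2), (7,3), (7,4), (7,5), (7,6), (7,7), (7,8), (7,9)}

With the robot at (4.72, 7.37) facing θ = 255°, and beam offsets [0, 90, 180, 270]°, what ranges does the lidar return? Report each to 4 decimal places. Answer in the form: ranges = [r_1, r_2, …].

ranges = [2.4536, 2.3604, 0.6522, 2.8160]

beam 1: φ=0°, α=255°
  cosα=-0.2588 sinα=-0.9659 | (4,7) | tMaxX 2.7819 tMaxY 0.3831 | tΔX 3.8637 tΔY 1.0353
    t=0.3831 [y] (4,6)
    t=1.4183 [y] (4,5)
    t=2.4536 [y] (4,4) — stop
  → r_1 = 2.4536
beam 2: φ=90°, α=345°
  cosα=0.9659 sinα=-0.2588 | (4,7) | tMaxX 0.2899 tMaxY 1.4296 | tΔX 1.0353 tΔY 3.8637
    t=0.2899 [x] (5,7)
    t=1.3252 [x] (6,7)
    t=1.4296 [y] (6,6)
    t=2.3604 [x] (7,6) — stop
  → r_2 = 2.3604
beam 3: φ=180°, α=75°
  cosα=0.2588 sinα=0.9659 | (4,7) | tMaxX 1.0818 tMaxY 0.6522 | tΔX 3.8637 tΔY 1.0353
    t=0.6522 [y] (4,8) — stop
  → r_3 = 0.6522
beam 4: φ=270°, α=165°
  cosα=-0.9659 sinα=0.2588 | (4,7) | tMaxX 0.7454 tMaxY 2.4341 | tΔX 1.0353 tΔY 3.8637
    t=0.7454 [x] (3,7)
    t=1.7807 [x] (2,7)
    t=2.4341 [y] (2,8)
    t=2.8160 [x] (1,8) — stop
  → r_4 = 2.8160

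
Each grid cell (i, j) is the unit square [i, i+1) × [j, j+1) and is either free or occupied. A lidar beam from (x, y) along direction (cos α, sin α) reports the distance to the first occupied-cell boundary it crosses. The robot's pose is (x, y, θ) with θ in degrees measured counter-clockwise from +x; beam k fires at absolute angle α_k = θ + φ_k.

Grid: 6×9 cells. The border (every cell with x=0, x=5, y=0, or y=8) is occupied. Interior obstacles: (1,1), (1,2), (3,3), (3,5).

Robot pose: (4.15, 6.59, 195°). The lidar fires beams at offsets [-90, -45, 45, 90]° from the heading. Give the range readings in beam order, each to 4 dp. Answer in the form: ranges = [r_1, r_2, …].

beam 1: φ=-90°, α=105°
  direction (-0.2588, 0.9659); cell (4,6); t to first gridline: x 0.5796, y 0.4245 (then +3.8637 / +1.0353)
    (4,7) via y @ 0.4245
    (3,7) via x @ 0.5796
    (3,8) via y @ 1.4597  # hit
  → r_1 = 1.4597
beam 2: φ=-45°, α=150°
  direction (-0.8660, 0.5000); cell (4,6); t to first gridline: x 0.1732, y 0.8200 (then +1.1547 / +2.0000)
    (3,6) via x @ 0.1732
    (3,7) via y @ 0.8200
    (2,7) via x @ 1.3279
    (1,7) via x @ 2.4826
    (1,8) via y @ 2.8200  # hit
  → r_2 = 2.8200
beam 3: φ=45°, α=240°
  direction (-0.5000, -0.8660); cell (4,6); t to first gridline: x 0.3000, y 0.6813 (then +2.0000 / +1.1547)
    (3,6) via x @ 0.3000
    (3,5) via y @ 0.6813  # hit
  → r_3 = 0.6813
beam 4: φ=90°, α=285°
  direction (0.2588, -0.9659); cell (4,6); t to first gridline: x 3.2841, y 0.6108 (then +3.8637 / +1.0353)
    (4,5) via y @ 0.6108
    (4,4) via y @ 1.6461
    (4,3) via y @ 2.6814
    (5,3) via x @ 3.2841  # hit
  → r_4 = 3.2841

ranges = [1.4597, 2.8200, 0.6813, 3.2841]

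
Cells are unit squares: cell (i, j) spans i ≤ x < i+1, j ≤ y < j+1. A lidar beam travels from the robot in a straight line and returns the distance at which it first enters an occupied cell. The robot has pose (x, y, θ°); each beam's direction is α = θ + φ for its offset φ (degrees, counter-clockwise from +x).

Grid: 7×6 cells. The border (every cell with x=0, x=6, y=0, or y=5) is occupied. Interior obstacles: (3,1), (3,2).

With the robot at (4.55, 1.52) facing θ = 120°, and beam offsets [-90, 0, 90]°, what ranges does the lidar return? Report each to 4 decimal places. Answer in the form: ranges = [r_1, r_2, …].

beam 1: φ=-90°, α=30°
  d=(0.8660,0.5000)  start (4,1)  tX=0.5196 tY=0.9600  stride 1/|dx|=1.1547 1/|dy|=2.0000
    cross x-line → (5,1), t=0.5196
    cross y-line → (5,2), t=0.9600
    cross x-line → (6,2), t=1.6743 (wall)
  → r_1 = 1.6743
beam 2: φ=0°, α=120°
  d=(-0.5000,0.8660)  start (4,1)  tX=1.1000 tY=0.5543  stride 1/|dx|=2.0000 1/|dy|=1.1547
    cross y-line → (4,2), t=0.5543
    cross x-line → (3,2), t=1.1000 (wall)
  → r_2 = 1.1000
beam 3: φ=90°, α=210°
  d=(-0.8660,-0.5000)  start (4,1)  tX=0.6351 tY=1.0400  stride 1/|dx|=1.1547 1/|dy|=2.0000
    cross x-line → (3,1), t=0.6351 (wall)
  → r_3 = 0.6351

ranges = [1.6743, 1.1000, 0.6351]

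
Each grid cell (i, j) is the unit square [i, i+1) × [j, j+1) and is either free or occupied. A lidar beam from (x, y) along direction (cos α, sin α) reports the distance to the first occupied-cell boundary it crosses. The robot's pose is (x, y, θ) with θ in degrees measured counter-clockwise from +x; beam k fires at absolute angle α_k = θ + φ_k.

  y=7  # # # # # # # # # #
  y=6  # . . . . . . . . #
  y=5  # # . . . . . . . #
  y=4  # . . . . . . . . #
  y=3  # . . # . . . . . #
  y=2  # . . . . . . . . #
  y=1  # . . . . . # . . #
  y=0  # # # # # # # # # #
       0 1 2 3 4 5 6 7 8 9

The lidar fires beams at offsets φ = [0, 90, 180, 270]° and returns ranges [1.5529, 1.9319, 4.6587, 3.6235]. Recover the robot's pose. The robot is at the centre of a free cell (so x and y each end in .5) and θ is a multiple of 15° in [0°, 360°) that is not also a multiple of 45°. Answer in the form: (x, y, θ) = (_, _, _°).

Enumerate (i+0.5, j+0.5, θ) over the 45 free cells and 16 admissible headings. For each, cast all 4 beams and compare to the given ranges.
  (3.5, 1.5, 240°): beam 1 = 0.5774 ≠ 1.5529 ✗
  (5.5, 3.5, 105°): beam 1 = 3.6235 ≠ 1.5529 ✗
  (3.5, 5.5, 195°): beam 2 = 1.5529 ≠ 1.9319 ✗
  (6.5, 4.5, 15°): beam 1 = 2.5882 ≠ 1.5529 ✗
  (4.5, 4.5, 120°): beam 1 = 2.8868 ≠ 1.5529 ✗
  …
  (4.5, 2.5, 255°): r_1=1.5529, r_2=1.9319, r_3=4.6587, r_4=3.6235 — all match ✓
Unique over the lattice → pose = (4.5, 2.5, 255°).

(x, y, θ) = (4.5, 2.5, 255°)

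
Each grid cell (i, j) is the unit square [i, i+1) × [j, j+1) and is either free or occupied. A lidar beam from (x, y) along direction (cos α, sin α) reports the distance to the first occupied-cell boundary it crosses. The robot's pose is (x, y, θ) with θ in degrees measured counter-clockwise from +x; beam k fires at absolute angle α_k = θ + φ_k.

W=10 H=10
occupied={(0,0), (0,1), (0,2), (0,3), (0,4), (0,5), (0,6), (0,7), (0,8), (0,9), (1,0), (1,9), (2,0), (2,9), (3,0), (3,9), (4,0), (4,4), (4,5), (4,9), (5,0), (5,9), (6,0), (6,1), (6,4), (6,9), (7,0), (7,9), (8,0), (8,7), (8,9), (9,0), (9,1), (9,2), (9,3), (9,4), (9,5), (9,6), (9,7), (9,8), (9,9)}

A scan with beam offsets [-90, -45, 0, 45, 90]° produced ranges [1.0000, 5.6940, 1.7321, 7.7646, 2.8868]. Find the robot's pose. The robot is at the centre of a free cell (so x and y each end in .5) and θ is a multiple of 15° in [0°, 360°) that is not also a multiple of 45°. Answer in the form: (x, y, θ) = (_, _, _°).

Candidates: 59 free-cell centres × 16 headings = 944 poses. Raycast each; keep the one whose scan matches to 4 dp.
  (6.5, 5.5, 15°): beam 1 = 0.5176 ≠ 1.0000 ✗
  (6.5, 7.5, 30°): beam 1 = 5.0000 ≠ 1.0000 ✗
  (3.5, 1.5, 345°): beam 1 = 0.5176 ≠ 1.0000 ✗
  …
  (8.5, 3.5, 150°): r_1=1.0000, r_2=5.6940, r_3=1.7321, r_4=7.7646, r_5=2.8868 — all match ✓
No second candidate reproduces the full scan.

(x, y, θ) = (8.5, 3.5, 150°)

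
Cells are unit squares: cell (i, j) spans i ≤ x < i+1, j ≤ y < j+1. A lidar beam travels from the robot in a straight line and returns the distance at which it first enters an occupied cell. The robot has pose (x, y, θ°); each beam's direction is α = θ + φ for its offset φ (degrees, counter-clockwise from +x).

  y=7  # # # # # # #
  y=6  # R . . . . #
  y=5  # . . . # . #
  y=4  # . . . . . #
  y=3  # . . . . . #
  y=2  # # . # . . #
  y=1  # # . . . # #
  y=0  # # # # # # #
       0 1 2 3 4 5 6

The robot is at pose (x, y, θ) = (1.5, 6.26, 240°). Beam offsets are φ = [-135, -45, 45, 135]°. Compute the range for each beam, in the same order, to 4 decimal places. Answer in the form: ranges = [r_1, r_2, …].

ranges = [0.7661, 0.5176, 5.4456, 2.8591]

beam 1: φ=-135°, α=105°
  cosα=-0.2588 sinα=0.9659 | (1,6) | tMaxX 1.9319 tMaxY 0.7661 | tΔX 3.8637 tΔY 1.0353
    t=0.7661 [y] (1,7) — stop
  → r_1 = 0.7661
beam 2: φ=-45°, α=195°
  cosα=-0.9659 sinα=-0.2588 | (1,6) | tMaxX 0.5176 tMaxY 1.0046 | tΔX 1.0353 tΔY 3.8637
    t=0.5176 [x] (0,6) — stop
  → r_2 = 0.5176
beam 3: φ=45°, α=285°
  cosα=0.2588 sinα=-0.9659 | (1,6) | tMaxX 1.9319 tMaxY 0.2692 | tΔX 3.8637 tΔY 1.0353
    t=0.2692 [y] (1,5)
    t=1.3044 [y] (1,4)
    t=1.9319 [x] (2,4)
    t=2.3397 [y] (2,3)
    t=3.3750 [y] (2,2)
    t=4.4103 [y] (2,1)
    t=5.4456 [y] (2,0) — stop
  → r_3 = 5.4456
beam 4: φ=135°, α=15°
  cosα=0.9659 sinα=0.2588 | (1,6) | tMaxX 0.5176 tMaxY 2.8591 | tΔX 1.0353 tΔY 3.8637
    t=0.5176 [x] (2,6)
    t=1.5529 [x] (3,6)
    t=2.5882 [x] (4,6)
    t=2.8591 [y] (4,7) — stop
  → r_4 = 2.8591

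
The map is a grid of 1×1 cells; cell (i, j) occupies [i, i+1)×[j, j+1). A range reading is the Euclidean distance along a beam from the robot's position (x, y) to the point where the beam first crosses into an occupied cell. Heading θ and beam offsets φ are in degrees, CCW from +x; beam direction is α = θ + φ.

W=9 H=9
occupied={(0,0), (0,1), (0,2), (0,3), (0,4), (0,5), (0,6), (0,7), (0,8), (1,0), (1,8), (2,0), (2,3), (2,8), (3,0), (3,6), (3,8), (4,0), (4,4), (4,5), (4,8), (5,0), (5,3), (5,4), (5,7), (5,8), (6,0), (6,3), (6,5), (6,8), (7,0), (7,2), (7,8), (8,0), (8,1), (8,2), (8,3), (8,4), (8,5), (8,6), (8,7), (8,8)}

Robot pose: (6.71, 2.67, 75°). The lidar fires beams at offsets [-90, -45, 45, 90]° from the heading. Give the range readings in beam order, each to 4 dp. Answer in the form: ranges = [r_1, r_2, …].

beam 1: φ=-90°, α=345°
  cosα=0.9659 sinα=-0.2588 | (6,2) | tMaxX 0.3002 tMaxY 2.5887 | tΔX 1.0353 tΔY 3.8637
    t=0.3002 [x] (7,2) — stop
  → r_1 = 0.3002
beam 2: φ=-45°, α=30°
  cosα=0.8660 sinα=0.5000 | (6,2) | tMaxX 0.3349 tMaxY 0.6600 | tΔX 1.1547 tΔY 2.0000
    t=0.3349 [x] (7,2) — stop
  → r_2 = 0.3349
beam 3: φ=45°, α=120°
  cosα=-0.5000 sinα=0.8660 | (6,2) | tMaxX 1.4200 tMaxY 0.3811 | tΔX 2.0000 tΔY 1.1547
    t=0.3811 [y] (6,3) — stop
  → r_3 = 0.3811
beam 4: φ=90°, α=165°
  cosα=-0.9659 sinα=0.2588 | (6,2) | tMaxX 0.7350 tMaxY 1.2750 | tΔX 1.0353 tΔY 3.8637
    t=0.7350 [x] (5,2)
    t=1.2750 [y] (5,3) — stop
  → r_4 = 1.2750

ranges = [0.3002, 0.3349, 0.3811, 1.2750]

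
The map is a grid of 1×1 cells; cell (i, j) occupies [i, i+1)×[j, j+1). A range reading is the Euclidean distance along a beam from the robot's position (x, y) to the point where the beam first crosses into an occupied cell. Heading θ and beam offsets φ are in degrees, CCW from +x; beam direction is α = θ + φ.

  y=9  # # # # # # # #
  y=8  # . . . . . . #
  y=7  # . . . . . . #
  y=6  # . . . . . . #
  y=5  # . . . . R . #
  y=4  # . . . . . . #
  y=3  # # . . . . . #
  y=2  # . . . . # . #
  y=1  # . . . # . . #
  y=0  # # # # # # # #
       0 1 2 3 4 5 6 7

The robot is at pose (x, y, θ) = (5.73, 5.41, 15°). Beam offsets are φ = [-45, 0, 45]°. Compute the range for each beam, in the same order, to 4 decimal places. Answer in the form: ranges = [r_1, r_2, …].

ranges = [1.4665, 1.3148, 2.5400]

beam 1: φ=-45°, α=330°
  cosα=0.8660 sinα=-0.5000 | (5,5) | tMaxX 0.3118 tMaxY 0.8200 | tΔX 1.1547 tΔY 2.0000
    t=0.3118 [x] (6,5)
    t=0.8200 [y] (6,4)
    t=1.4665 [x] (7,4) — stop
  → r_1 = 1.4665
beam 2: φ=0°, α=15°
  cosα=0.9659 sinα=0.2588 | (5,5) | tMaxX 0.2795 tMaxY 2.2796 | tΔX 1.0353 tΔY 3.8637
    t=0.2795 [x] (6,5)
    t=1.3148 [x] (7,5) — stop
  → r_2 = 1.3148
beam 3: φ=45°, α=60°
  cosα=0.5000 sinα=0.8660 | (5,5) | tMaxX 0.5400 tMaxY 0.6813 | tΔX 2.0000 tΔY 1.1547
    t=0.5400 [x] (6,5)
    t=0.6813 [y] (6,6)
    t=1.8360 [y] (6,7)
    t=2.5400 [x] (7,7) — stop
  → r_3 = 2.5400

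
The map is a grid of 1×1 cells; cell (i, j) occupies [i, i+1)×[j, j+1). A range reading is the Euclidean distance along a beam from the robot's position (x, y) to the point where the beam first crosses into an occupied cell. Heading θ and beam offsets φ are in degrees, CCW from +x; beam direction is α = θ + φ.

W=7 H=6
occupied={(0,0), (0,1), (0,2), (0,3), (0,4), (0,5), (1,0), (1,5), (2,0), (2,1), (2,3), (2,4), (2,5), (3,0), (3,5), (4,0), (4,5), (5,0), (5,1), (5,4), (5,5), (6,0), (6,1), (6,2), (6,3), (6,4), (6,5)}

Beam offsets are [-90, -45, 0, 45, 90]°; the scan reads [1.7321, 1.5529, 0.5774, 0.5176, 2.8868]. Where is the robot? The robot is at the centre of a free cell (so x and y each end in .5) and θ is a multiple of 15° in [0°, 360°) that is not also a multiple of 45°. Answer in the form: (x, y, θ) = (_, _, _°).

(x, y, θ) = (2.5, 2.5, 240°)

Candidates: 15 free-cell centres × 16 headings = 240 poses. Raycast each; keep the one whose scan matches to 4 dp.
  (2.5, 2.5, 150°): beam 1 = 0.5774 ≠ 1.7321 ✗
  (3.5, 4.5, 105°): beam 1 = 1.5529 ≠ 1.7321 ✗
  (4.5, 2.5, 300°): beam 3 = 1.0000 ≠ 0.5774 ✗
  …
  (2.5, 2.5, 240°): r_1=1.7321, r_2=1.5529, r_3=0.5774, r_4=0.5176, r_5=2.8868 — all match ✓
No second candidate reproduces the full scan.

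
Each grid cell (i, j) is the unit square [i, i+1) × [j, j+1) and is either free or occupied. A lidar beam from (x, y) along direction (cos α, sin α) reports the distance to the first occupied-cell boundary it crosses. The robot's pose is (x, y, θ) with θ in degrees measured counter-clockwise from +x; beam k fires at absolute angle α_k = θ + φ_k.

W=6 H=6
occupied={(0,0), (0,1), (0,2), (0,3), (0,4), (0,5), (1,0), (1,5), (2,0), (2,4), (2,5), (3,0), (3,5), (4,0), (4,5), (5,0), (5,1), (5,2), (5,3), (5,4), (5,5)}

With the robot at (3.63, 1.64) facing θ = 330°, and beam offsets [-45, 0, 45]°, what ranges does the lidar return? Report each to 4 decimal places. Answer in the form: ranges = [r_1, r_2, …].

beam 1: φ=-45°, α=285°
  direction (0.2588, -0.9659); cell (3,1); t to first gridline: x 1.4296, y 0.6626 (then +3.8637 / +1.0353)
    (3,0) via y @ 0.6626  # hit
  → r_1 = 0.6626
beam 2: φ=0°, α=330°
  direction (0.8660, -0.5000); cell (3,1); t to first gridline: x 0.4272, y 1.2800 (then +1.1547 / +2.0000)
    (4,1) via x @ 0.4272
    (4,0) via y @ 1.2800  # hit
  → r_2 = 1.2800
beam 3: φ=45°, α=15°
  direction (0.9659, 0.2588); cell (3,1); t to first gridline: x 0.3831, y 1.3909 (then +1.0353 / +3.8637)
    (4,1) via x @ 0.3831
    (4,2) via y @ 1.3909
    (5,2) via x @ 1.4183  # hit
  → r_3 = 1.4183

ranges = [0.6626, 1.2800, 1.4183]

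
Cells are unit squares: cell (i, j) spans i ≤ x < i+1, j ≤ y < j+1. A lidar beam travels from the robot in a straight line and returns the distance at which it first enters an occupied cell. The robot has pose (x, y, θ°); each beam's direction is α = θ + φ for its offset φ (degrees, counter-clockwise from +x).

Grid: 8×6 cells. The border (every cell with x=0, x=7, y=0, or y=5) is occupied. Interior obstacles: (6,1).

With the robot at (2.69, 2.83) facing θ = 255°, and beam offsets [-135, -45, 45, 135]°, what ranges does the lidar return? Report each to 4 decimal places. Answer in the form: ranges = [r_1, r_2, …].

ranges = [2.5057, 1.9514, 2.1131, 4.3400]

beam 1: φ=-135°, α=120°
  dir = (cos 120°, sin 120°) = (-0.5000, 0.8660); from cell (2,2)
  next x-line at t=1.3800, next y-line at t=0.1963; Δt_x=2.0000, Δt_y=1.1547
    y: enter (2,3) at t=0.1963
    y: enter (2,4) at t=1.3510
    x: enter (1,4) at t=1.3800
    y: enter (1,5) at t=2.5057 ← occupied
  → r_1 = 2.5057
beam 2: φ=-45°, α=210°
  dir = (cos 210°, sin 210°) = (-0.8660, -0.5000); from cell (2,2)
  next x-line at t=0.7967, next y-line at t=1.6600; Δt_x=1.1547, Δt_y=2.0000
    x: enter (1,2) at t=0.7967
    y: enter (1,1) at t=1.6600
    x: enter (0,1) at t=1.9514 ← occupied
  → r_2 = 1.9514
beam 3: φ=45°, α=300°
  dir = (cos 300°, sin 300°) = (0.5000, -0.8660); from cell (2,2)
  next x-line at t=0.6200, next y-line at t=0.9584; Δt_x=2.0000, Δt_y=1.1547
    x: enter (3,2) at t=0.6200
    y: enter (3,1) at t=0.9584
    y: enter (3,0) at t=2.1131 ← occupied
  → r_3 = 2.1131
beam 4: φ=135°, α=30°
  dir = (cos 30°, sin 30°) = (0.8660, 0.5000); from cell (2,2)
  next x-line at t=0.3580, next y-line at t=0.3400; Δt_x=1.1547, Δt_y=2.0000
    y: enter (2,3) at t=0.3400
    x: enter (3,3) at t=0.3580
    x: enter (4,3) at t=1.5127
    y: enter (4,4) at t=2.3400
    x: enter (5,4) at t=2.6674
    x: enter (6,4) at t=3.8221
    y: enter (6,5) at t=4.3400 ← occupied
  → r_4 = 4.3400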